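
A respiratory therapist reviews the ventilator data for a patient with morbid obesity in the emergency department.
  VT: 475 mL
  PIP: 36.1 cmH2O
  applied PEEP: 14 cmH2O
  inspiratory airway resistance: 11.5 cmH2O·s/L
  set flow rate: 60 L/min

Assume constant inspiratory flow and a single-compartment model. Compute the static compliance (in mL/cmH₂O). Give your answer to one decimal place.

44.8

Flow: 60 L/min ÷ 60 = 1 L/s.
Equation of motion (constant flow): PIP = Vt/C + R·V̇ + PEEP.
Vt/C = PIP − R·V̇ − PEEP = 36.1 − 11.5×1 − 14 = 36.1 − 11.5 − 14 = 10.6 cmH2O.
C = Vt / 10.6 = 475 / 10.6 = 44.811 mL/cmH2O.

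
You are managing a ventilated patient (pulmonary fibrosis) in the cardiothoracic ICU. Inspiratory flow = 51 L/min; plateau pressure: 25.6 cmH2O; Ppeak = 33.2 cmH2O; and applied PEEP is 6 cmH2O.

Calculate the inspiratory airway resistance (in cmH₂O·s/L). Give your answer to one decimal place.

Flow: 51 L/min ÷ 60 = 0.85 L/s.
Raw = (PIP − Pplat) / flow = (33.2 − 25.6) / 0.85 = 7.6 / 0.85 = 8.941 cmH2O·s/L.

8.9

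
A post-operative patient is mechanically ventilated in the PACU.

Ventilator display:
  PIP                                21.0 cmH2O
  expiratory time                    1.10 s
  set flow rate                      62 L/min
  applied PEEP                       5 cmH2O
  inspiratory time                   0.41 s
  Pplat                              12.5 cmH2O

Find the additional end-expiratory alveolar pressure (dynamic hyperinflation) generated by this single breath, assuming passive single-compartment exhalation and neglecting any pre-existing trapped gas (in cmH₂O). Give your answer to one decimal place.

Flow: 62 L/min ÷ 60 = 1.0333 L/s.
Vt = flow × Ti = 1.0333 L/s × 0.41 s × 1000 mL/L = 423.65 mL.
R = (PIP − Pplat)/V̇ = (21.0 − 12.5) / 1.0333 = 8.5/1.0333 = 8.226 cmH2O·s/L.
C = Vt/(Pplat − PEEP) = 423.65 / (12.5 − 5) = 423.65/7.5 = 56.487 mL/cmH2O.
τ = R × C = 8.226 × 0.05649 L/cmH2O = 0.4647 s.
Fraction remaining = e^(−Te/τ) = e^(−1.10/0.4647) = 0.09375; trapped volume = 423.65 × 0.09375 = 39.717 mL.
Additional alveolar pressure from trapping ≈ V_trapped / C = 39.717 / 56.487 = 0.7031 cmH2O.

0.7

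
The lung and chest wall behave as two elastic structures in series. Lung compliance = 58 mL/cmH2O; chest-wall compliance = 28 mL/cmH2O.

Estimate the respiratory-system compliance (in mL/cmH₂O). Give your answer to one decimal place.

18.9

Lung and chest wall are elastances in series: 1/Crs = 1/CL + 1/Ccw.
1/Crs = 1/58 + 1/28 = 0.05296.
Crs = 18.882 mL/cmH2O.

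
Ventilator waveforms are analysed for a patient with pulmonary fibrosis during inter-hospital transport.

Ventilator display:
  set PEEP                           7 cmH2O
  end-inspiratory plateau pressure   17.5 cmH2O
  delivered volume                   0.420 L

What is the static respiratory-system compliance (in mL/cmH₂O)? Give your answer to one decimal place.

40.0

Cstat = Vt / (Pplat − PEEP) = 420 / (17.5 − 7) = 420 / 10.5 = 40.0 mL/cmH2O.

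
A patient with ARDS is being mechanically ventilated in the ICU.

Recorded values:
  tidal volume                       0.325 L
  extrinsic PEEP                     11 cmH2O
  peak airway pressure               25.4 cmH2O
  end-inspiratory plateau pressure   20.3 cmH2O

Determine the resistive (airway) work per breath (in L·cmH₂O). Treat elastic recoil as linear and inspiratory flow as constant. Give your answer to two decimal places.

1.66

With constant inspiratory flow the resistive pressure is constant at PIP − Pplat = 25.4 − 20.3 = 5.1 cmH2O, so resistive work = 5.1 × 0.325 = 1.658 L·cmH2O.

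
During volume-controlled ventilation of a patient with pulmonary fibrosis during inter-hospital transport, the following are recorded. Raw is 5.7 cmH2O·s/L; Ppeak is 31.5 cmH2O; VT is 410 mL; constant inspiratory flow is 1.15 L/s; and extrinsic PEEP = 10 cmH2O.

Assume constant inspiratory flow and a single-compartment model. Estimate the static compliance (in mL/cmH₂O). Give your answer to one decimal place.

Equation of motion (constant flow): PIP = Vt/C + R·V̇ + PEEP.
Vt/C = PIP − R·V̇ − PEEP = 31.5 − 5.7×1.15 − 10 = 31.5 − 6.555 − 10 = 14.945 cmH2O.
C = Vt / 14.945 = 410 / 14.945 = 27.434 mL/cmH2O.

27.4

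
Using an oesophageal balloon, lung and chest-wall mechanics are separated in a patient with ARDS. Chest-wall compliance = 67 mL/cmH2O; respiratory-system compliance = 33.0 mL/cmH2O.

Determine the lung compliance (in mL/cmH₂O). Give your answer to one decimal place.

65.0

1/CL = 1/Crs − 1/Ccw.
1/CL = 1/33.0 − 1/67 = 0.01538.
CL = 65.02 mL/cmH2O.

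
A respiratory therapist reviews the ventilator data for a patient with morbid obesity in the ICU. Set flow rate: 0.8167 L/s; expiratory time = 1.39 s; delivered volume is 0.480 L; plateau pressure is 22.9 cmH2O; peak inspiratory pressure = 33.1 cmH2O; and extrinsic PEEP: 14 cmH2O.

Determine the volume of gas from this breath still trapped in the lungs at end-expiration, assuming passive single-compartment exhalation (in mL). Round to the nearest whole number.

R = (PIP − Pplat)/V̇ = (33.1 − 22.9) / 0.8167 = 10.2/0.8167 = 12.489 cmH2O·s/L.
C = Vt/(Pplat − PEEP) = 480.0 / (22.9 − 14) = 480.0/8.9 = 53.933 mL/cmH2O.
τ = R × C = 12.489 × 0.05393 L/cmH2O = 0.6735 s.
Fraction remaining = e^(−Te/τ) = e^(−1.39/0.6735) = 0.127.
Trapped volume = 480.0 × 0.127 = 60.96 mL.

61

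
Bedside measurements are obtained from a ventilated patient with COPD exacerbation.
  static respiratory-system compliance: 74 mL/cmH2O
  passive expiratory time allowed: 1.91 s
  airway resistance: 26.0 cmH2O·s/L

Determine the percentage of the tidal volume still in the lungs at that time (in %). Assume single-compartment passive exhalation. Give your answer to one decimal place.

τ = R × C = 26.0 × 74 mL/cmH2O = 26.0 × 0.074 L/cmH2O = 1.924 s.
Passive exhalation: V(t)/V₀ = e^(−t/τ) = e^(−1.91/1.924) = 0.3706.
Fraction remaining = 0.3706 → 37.06%.

37.1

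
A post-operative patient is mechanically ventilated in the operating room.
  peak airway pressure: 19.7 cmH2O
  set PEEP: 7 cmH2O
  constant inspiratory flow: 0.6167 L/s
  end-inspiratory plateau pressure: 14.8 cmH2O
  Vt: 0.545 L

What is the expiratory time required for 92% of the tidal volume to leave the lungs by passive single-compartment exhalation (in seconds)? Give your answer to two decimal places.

1.40

R = (PIP − Pplat)/V̇ = (19.7 − 14.8) / 0.6167 = 4.9/0.6167 = 7.946 cmH2O·s/L.
C = Vt/(Pplat − PEEP) = 545.0 / (14.8 − 7) = 545.0/7.8 = 69.872 mL/cmH2O.
τ = R × C = 7.946 × 0.06987 L/cmH2O = 0.5552 s.
t = −τ·ln(1 − 0.92) = −0.5552·ln(0.08) = 1.402 s.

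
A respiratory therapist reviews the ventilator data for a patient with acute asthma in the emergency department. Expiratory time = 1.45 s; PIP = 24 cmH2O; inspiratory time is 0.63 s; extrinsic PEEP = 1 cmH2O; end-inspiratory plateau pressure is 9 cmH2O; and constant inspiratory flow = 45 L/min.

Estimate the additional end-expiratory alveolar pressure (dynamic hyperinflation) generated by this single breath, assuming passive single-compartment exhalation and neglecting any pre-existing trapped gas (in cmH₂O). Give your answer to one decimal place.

2.3

Flow: 45 L/min ÷ 60 = 0.75 L/s.
Vt = flow × Ti = 0.75 L/s × 0.63 s × 1000 mL/L = 472.5 mL.
R = (PIP − Pplat)/V̇ = (24 − 9) / 0.75 = 15.0/0.75 = 20.0 cmH2O·s/L.
C = Vt/(Pplat − PEEP) = 472.5 / (9 − 1) = 472.5/8.0 = 59.063 mL/cmH2O.
τ = R × C = 20.0 × 0.05906 L/cmH2O = 1.181 s.
Fraction remaining = e^(−Te/τ) = e^(−1.45/1.181) = 0.2929; trapped volume = 472.5 × 0.2929 = 138.4 mL.
Additional alveolar pressure from trapping ≈ V_trapped / C = 138.4 / 59.063 = 2.343 cmH2O.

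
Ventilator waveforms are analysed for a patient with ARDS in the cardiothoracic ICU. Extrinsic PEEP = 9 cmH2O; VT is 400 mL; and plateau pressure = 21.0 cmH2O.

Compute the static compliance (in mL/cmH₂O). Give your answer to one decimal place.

Cstat = Vt / (Pplat − PEEP) = 400 / (21.0 − 9) = 400 / 12.0 = 33.333 mL/cmH2O.

33.3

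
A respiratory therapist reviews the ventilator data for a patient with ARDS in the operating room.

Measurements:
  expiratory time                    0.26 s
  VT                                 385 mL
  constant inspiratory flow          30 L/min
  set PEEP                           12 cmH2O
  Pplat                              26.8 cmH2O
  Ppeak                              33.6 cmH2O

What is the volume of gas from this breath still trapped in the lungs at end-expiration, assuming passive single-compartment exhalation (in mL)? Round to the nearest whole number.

Flow: 30 L/min ÷ 60 = 0.5 L/s.
R = (PIP − Pplat)/V̇ = (33.6 − 26.8) / 0.5 = 6.8/0.5 = 13.6 cmH2O·s/L.
C = Vt/(Pplat − PEEP) = 385.0 / (26.8 − 12) = 385.0/14.8 = 26.014 mL/cmH2O.
τ = R × C = 13.6 × 0.02601 L/cmH2O = 0.3537 s.
Fraction remaining = e^(−Te/τ) = e^(−0.26/0.3537) = 0.4795.
Trapped volume = 385.0 × 0.4795 = 184.61 mL.

185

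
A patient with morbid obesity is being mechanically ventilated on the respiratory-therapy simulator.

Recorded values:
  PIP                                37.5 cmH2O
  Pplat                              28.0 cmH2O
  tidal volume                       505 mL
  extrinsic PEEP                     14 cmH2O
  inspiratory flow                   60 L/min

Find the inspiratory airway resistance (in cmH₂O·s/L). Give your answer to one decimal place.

9.5

Flow: 60 L/min ÷ 60 = 1 L/s.
Raw = (PIP − Pplat) / flow = (37.5 − 28.0) / 1 = 9.5 / 1 = 9.5 cmH2O·s/L.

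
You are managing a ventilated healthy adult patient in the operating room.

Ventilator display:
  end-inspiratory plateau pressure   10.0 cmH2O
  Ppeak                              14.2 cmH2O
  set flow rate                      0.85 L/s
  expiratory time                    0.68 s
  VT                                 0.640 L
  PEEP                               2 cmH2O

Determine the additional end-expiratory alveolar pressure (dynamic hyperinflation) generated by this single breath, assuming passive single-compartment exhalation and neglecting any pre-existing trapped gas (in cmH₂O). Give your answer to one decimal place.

R = (PIP − Pplat)/V̇ = (14.2 − 10.0) / 0.85 = 4.2/0.85 = 4.941 cmH2O·s/L.
C = Vt/(Pplat − PEEP) = 640.0 / (10.0 − 2) = 640.0/8.0 = 80.0 mL/cmH2O.
τ = R × C = 4.941 × 0.08 L/cmH2O = 0.3953 s.
Fraction remaining = e^(−Te/τ) = e^(−0.68/0.3953) = 0.179; trapped volume = 640.0 × 0.179 = 114.56 mL.
Additional alveolar pressure from trapping ≈ V_trapped / C = 114.56 / 80.0 = 1.432 cmH2O.

1.4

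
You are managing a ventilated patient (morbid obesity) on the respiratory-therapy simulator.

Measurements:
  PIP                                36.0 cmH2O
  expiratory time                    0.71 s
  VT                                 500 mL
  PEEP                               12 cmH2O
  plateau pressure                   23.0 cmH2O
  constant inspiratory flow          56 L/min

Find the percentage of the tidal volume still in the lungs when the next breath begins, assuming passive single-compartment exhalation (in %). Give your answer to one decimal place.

32.6

Flow: 56 L/min ÷ 60 = 0.9333 L/s.
R = (PIP − Pplat)/V̇ = (36.0 − 23.0) / 0.9333 = 13.0/0.9333 = 13.929 cmH2O·s/L.
C = Vt/(Pplat − PEEP) = 500.0 / (23.0 − 12) = 500.0/11.0 = 45.455 mL/cmH2O.
τ = R × C = 13.929 × 0.04546 L/cmH2O = 0.6332 s.
Fraction remaining at end-expiration = e^(−Te/τ) = e^(−0.71/0.6332) = 0.3259 → 32.59%.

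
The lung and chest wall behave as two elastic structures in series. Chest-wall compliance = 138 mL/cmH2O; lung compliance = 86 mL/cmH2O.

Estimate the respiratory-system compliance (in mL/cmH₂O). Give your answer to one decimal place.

53.0

Lung and chest wall are elastances in series: 1/Crs = 1/CL + 1/Ccw.
1/Crs = 1/86 + 1/138 = 0.01887.
Crs = 52.994 mL/cmH2O.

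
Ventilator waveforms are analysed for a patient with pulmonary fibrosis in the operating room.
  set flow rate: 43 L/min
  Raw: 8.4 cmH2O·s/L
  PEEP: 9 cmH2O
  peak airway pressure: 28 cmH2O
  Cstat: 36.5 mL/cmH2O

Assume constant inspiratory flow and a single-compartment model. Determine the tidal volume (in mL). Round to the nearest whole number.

474

Flow: 43 L/min ÷ 60 = 0.7167 L/s.
Equation of motion (constant flow): PIP = Vt/C + R·V̇ + PEEP.
Vt/C = PIP − R·V̇ − PEEP = 28 − 6.02 − 9 = 12.98 cmH2O.
Vt = C × 12.98 = 36.5 × 12.98 = 473.77 mL.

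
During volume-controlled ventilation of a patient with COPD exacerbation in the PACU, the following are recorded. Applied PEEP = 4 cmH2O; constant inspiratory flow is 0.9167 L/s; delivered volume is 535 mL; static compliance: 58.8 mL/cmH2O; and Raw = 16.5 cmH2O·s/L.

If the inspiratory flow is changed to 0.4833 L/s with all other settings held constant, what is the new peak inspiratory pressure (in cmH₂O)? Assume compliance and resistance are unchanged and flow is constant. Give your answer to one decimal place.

21.1

PIP = Vt/C + R·V̇ + PEEP (constant-flow equation of motion).
Only the resistive term changes: ΔPIP = R × ΔV̇ = 16.5 × (0.4833 − 0.9167) = 16.5 × -0.4334 = -7.151 cmH2O.
Original PIP = 535/58.8 + 16.5×0.9167 + 4 = 28.224 cmH2O; new PIP = 28.224 + (-7.151) = 21.073 cmH2O.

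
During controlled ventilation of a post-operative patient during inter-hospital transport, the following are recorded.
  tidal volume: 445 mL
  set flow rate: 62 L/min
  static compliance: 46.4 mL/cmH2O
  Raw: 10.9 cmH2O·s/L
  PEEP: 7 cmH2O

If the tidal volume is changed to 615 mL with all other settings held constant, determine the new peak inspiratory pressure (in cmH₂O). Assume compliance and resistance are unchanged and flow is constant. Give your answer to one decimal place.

Flow: 62 L/min ÷ 60 = 1.0333 L/s.
PIP = Vt/C + R·V̇ + PEEP (constant-flow equation of motion).
Only the elastic term changes: ΔPIP = ΔVt / C = (615 − 445) / 46.4 = 3.664 cmH2O.
Original PIP = 445/46.4 + 10.9×1.0333 + 7 = 27.853 cmH2O; new PIP = 27.853 + (3.664) = 31.517 cmH2O.

31.5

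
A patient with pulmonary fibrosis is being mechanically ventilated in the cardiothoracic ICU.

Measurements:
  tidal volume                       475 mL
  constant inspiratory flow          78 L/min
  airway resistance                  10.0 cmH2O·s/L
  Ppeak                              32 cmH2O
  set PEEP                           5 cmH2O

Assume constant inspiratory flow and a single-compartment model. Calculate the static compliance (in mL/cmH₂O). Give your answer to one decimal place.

33.9

Flow: 78 L/min ÷ 60 = 1.3 L/s.
Equation of motion (constant flow): PIP = Vt/C + R·V̇ + PEEP.
Vt/C = PIP − R·V̇ − PEEP = 32 − 10.0×1.3 − 5 = 32 − 13.0 − 5 = 14.0 cmH2O.
C = Vt / 14.0 = 475 / 14.0 = 33.929 mL/cmH2O.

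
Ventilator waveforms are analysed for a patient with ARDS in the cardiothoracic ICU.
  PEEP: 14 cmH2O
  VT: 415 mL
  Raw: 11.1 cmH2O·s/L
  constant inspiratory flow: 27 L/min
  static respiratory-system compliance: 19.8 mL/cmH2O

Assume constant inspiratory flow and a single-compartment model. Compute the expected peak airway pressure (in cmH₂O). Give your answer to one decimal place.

Flow: 27 L/min ÷ 60 = 0.45 L/s.
Equation of motion (constant flow): PIP = Vt/C + R·V̇ + PEEP.
PIP = 415/19.8 + 11.1×0.45 + 14 = 20.96 + 4.995 + 14 = 39.955 cmH2O.

40.0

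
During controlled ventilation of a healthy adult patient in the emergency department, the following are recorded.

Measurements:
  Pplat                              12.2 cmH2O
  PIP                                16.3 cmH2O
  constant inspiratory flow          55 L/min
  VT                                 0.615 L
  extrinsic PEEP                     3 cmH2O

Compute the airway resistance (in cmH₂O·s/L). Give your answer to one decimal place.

Flow: 55 L/min ÷ 60 = 0.9167 L/s.
Raw = (PIP − Pplat) / flow = (16.3 − 12.2) / 0.9167 = 4.1 / 0.9167 = 4.473 cmH2O·s/L.

4.5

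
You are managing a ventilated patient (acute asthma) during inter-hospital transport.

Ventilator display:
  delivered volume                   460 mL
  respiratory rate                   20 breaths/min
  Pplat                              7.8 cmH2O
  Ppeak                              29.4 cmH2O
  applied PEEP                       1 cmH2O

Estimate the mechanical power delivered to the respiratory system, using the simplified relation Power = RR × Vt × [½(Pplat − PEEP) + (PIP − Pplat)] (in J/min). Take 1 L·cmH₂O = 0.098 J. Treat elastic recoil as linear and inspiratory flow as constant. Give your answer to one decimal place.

Per-breath work = Vt × [½(Pplat−PEEP) + (PIP−Pplat)] = 0.460 × [0.5×6.8 + 21.6] = 0.460 × 25.0 = 11.5 L·cmH2O.
Power = 20 × 11.5 = 230.0 L·cmH2O/min.
× 0.098 J/(L·cmH2O) → 22.54 J/min.

22.5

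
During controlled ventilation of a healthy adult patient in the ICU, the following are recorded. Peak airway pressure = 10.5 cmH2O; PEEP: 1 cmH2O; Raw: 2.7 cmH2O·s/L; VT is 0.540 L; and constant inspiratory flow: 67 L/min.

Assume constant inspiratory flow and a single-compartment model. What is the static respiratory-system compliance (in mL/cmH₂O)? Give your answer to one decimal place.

83.3

Flow: 67 L/min ÷ 60 = 1.1167 L/s.
Equation of motion (constant flow): PIP = Vt/C + R·V̇ + PEEP.
Vt/C = PIP − R·V̇ − PEEP = 10.5 − 2.7×1.1167 − 1 = 10.5 − 3.015 − 1 = 6.485 cmH2O.
C = Vt / 6.485 = 540 / 6.485 = 83.269 mL/cmH2O.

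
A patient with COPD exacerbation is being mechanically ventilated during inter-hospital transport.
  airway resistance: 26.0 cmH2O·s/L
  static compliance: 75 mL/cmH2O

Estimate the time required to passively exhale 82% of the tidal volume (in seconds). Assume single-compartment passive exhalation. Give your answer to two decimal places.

τ = R × C = 26.0 × 75 mL/cmH2O = 26.0 × 0.075 L/cmH2O = 1.95 s.
Exhaled fraction f = 1 − e^(−t/τ) → t = −τ·ln(1 − f) = −1.95·ln(0.18) = 3.344 s.

3.34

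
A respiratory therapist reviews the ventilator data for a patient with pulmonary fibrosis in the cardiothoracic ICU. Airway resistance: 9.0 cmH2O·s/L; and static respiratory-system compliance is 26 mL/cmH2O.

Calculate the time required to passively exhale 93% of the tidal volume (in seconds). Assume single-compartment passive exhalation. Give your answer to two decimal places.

0.62

τ = R × C = 9.0 × 26 mL/cmH2O = 9.0 × 0.026 L/cmH2O = 0.234 s.
Exhaled fraction f = 1 − e^(−t/τ) → t = −τ·ln(1 − f) = −0.234·ln(0.07) = 0.6223 s.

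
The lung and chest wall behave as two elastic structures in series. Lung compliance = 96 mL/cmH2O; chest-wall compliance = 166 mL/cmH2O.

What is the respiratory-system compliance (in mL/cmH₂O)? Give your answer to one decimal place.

Lung and chest wall are elastances in series: 1/Crs = 1/CL + 1/Ccw.
1/Crs = 1/96 + 1/166 = 0.01644.
Crs = 60.827 mL/cmH2O.

60.8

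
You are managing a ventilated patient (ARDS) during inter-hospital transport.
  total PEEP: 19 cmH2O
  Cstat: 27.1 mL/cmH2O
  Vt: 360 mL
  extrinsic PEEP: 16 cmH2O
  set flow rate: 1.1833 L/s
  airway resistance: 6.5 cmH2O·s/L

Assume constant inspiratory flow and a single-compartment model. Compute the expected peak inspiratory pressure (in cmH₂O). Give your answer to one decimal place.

40.0

Total PEEP = 19 cmH2O (set 16 + intrinsic 3); this is the baseline alveolar pressure.
Equation of motion (constant flow): PIP = Vt/C + R·V̇ + PEEP.
PIP = 360/27.1 + 6.5×1.1833 + 19 = 13.284 + 7.691 + 19 = 39.975 cmH2O.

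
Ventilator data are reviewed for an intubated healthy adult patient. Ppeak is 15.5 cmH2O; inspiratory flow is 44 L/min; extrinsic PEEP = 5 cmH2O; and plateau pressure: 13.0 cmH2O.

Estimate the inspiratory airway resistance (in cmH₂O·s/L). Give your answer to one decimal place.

3.4

Flow: 44 L/min ÷ 60 = 0.7333 L/s.
Raw = (PIP − Pplat) / flow = (15.5 − 13.0) / 0.7333 = 2.5 / 0.7333 = 3.409 cmH2O·s/L.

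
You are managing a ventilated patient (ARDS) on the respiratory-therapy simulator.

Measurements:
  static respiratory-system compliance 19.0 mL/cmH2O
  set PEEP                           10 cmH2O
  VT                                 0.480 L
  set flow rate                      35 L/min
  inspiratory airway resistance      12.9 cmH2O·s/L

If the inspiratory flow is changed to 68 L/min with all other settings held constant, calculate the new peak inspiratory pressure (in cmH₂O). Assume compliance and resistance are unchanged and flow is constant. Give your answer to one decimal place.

Flow: 35 L/min ÷ 60 = 0.5833 L/s.
New flow: 68 L/min ÷ 60 = 1.1333 L/s.
PIP = Vt/C + R·V̇ + PEEP (constant-flow equation of motion).
Only the resistive term changes: ΔPIP = R × ΔV̇ = 12.9 × (1.1333 − 0.5833) = 12.9 × 0.55 = 7.095 cmH2O.
Original PIP = 480/19.0 + 12.9×0.5833 + 10 = 42.788 cmH2O; new PIP = 42.788 + (7.095) = 49.883 cmH2O.

49.9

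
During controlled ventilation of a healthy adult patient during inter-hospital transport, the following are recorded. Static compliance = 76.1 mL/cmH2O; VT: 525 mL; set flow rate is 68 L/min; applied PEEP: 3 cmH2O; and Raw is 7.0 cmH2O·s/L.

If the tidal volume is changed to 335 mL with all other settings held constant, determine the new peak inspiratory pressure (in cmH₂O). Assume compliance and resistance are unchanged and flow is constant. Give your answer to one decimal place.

15.3

Flow: 68 L/min ÷ 60 = 1.1333 L/s.
PIP = Vt/C + R·V̇ + PEEP (constant-flow equation of motion).
Only the elastic term changes: ΔPIP = ΔVt / C = (335 − 525) / 76.1 = -2.497 cmH2O.
Original PIP = 525/76.1 + 7.0×1.1333 + 3 = 17.832 cmH2O; new PIP = 17.832 + (-2.497) = 15.335 cmH2O.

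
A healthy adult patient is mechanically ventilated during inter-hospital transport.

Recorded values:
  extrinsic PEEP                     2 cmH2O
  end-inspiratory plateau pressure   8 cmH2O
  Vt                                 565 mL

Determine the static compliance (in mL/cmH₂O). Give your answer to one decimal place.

Cstat = Vt / (Pplat − PEEP) = 565 / (8 − 2) = 565 / 6.0 = 94.167 mL/cmH2O.

94.2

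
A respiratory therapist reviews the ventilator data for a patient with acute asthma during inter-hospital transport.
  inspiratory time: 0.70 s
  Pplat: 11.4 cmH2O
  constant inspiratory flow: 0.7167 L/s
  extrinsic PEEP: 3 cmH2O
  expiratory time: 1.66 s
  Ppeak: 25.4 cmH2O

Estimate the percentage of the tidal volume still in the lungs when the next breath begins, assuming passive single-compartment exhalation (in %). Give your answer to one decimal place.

24.1

Vt = flow × Ti = 0.7167 L/s × 0.70 s × 1000 mL/L = 501.69 mL.
R = (PIP − Pplat)/V̇ = (25.4 − 11.4) / 0.7167 = 14.0/0.7167 = 19.534 cmH2O·s/L.
C = Vt/(Pplat − PEEP) = 501.69 / (11.4 − 3) = 501.69/8.4 = 59.725 mL/cmH2O.
τ = R × C = 19.534 × 0.05973 L/cmH2O = 1.167 s.
Fraction remaining at end-expiration = e^(−Te/τ) = e^(−1.66/1.167) = 0.2411 → 24.11%.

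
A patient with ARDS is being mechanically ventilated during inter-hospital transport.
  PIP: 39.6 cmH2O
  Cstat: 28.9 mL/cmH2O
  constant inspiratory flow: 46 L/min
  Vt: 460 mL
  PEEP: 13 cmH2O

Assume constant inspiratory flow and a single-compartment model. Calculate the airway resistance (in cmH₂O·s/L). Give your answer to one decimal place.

Flow: 46 L/min ÷ 60 = 0.7667 L/s.
Equation of motion (constant flow): PIP = Vt/C + R·V̇ + PEEP.
R·V̇ = PIP − Vt/C − PEEP = 39.6 − 460/28.9 − 13 = 39.6 − 15.917 − 13 = 10.683 cmH2O.
R = 10.683 / 0.7667 = 13.934 cmH2O·s/L.

13.9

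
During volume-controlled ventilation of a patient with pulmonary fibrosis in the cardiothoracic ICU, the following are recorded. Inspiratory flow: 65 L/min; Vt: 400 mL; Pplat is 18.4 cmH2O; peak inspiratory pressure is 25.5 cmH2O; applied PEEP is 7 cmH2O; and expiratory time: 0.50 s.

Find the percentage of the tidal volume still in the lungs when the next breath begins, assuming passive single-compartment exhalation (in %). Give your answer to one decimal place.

11.4

Flow: 65 L/min ÷ 60 = 1.0833 L/s.
R = (PIP − Pplat)/V̇ = (25.5 − 18.4) / 1.0833 = 7.1/1.0833 = 6.554 cmH2O·s/L.
C = Vt/(Pplat − PEEP) = 400.0 / (18.4 − 7) = 400.0/11.4 = 35.088 mL/cmH2O.
τ = R × C = 6.554 × 0.03509 L/cmH2O = 0.23 s.
Fraction remaining at end-expiration = e^(−Te/τ) = e^(−0.50/0.23) = 0.1137 → 11.37%.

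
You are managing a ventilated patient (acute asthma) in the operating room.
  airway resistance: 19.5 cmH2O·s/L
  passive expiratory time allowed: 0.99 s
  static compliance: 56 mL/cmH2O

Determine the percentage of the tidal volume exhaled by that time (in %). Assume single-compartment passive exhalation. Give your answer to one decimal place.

τ = R × C = 19.5 × 56 mL/cmH2O = 19.5 × 0.056 L/cmH2O = 1.092 s.
Passive exhalation: V(t)/V₀ = e^(−t/τ) = e^(−0.99/1.092) = 0.4039.
Fraction exhaled = 1 − 0.4039 = 0.5961 → 59.61%.

59.6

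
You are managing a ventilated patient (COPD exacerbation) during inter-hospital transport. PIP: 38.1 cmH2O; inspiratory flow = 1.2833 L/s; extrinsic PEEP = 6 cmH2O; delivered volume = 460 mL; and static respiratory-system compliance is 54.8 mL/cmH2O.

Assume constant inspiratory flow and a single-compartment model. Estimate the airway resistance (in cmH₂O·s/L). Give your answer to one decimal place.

18.5

Equation of motion (constant flow): PIP = Vt/C + R·V̇ + PEEP.
R·V̇ = PIP − Vt/C − PEEP = 38.1 − 460/54.8 − 6 = 38.1 − 8.394 − 6 = 23.706 cmH2O.
R = 23.706 / 1.2833 = 18.473 cmH2O·s/L.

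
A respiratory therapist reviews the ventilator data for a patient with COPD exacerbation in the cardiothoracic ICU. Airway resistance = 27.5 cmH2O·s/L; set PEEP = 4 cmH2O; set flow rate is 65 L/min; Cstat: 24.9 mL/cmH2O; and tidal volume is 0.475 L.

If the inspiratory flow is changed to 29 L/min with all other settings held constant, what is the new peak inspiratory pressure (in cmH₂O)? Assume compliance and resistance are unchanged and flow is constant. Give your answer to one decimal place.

36.4

Flow: 65 L/min ÷ 60 = 1.0833 L/s.
New flow: 29 L/min ÷ 60 = 0.4833 L/s.
PIP = Vt/C + R·V̇ + PEEP (constant-flow equation of motion).
Only the resistive term changes: ΔPIP = R × ΔV̇ = 27.5 × (0.4833 − 1.0833) = 27.5 × -0.6 = -16.5 cmH2O.
Original PIP = 475/24.9 + 27.5×1.0833 + 4 = 52.867 cmH2O; new PIP = 52.867 + (-16.5) = 36.367 cmH2O.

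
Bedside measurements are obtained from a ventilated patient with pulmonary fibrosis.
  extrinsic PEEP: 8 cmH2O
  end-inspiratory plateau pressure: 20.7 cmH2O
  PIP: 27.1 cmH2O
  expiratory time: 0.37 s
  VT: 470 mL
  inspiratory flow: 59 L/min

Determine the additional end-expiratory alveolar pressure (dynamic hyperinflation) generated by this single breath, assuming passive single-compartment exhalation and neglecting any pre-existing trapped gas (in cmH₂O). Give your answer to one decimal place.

2.7

Flow: 59 L/min ÷ 60 = 0.9833 L/s.
R = (PIP − Pplat)/V̇ = (27.1 − 20.7) / 0.9833 = 6.4/0.9833 = 6.509 cmH2O·s/L.
C = Vt/(Pplat − PEEP) = 470.0 / (20.7 − 8) = 470.0/12.7 = 37.008 mL/cmH2O.
τ = R × C = 6.509 × 0.03701 L/cmH2O = 0.2409 s.
Fraction remaining = e^(−Te/τ) = e^(−0.37/0.2409) = 0.2153; trapped volume = 470.0 × 0.2153 = 101.19 mL.
Additional alveolar pressure from trapping ≈ V_trapped / C = 101.19 / 37.008 = 2.734 cmH2O.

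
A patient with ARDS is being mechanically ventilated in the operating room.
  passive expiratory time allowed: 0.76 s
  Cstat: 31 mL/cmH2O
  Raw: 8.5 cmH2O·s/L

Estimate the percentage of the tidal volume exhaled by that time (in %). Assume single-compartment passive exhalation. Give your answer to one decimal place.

94.4

τ = R × C = 8.5 × 31 mL/cmH2O = 8.5 × 0.031 L/cmH2O = 0.2635 s.
Passive exhalation: V(t)/V₀ = e^(−t/τ) = e^(−0.76/0.2635) = 0.0559.
Fraction exhaled = 1 − 0.0559 = 0.9441 → 94.41%.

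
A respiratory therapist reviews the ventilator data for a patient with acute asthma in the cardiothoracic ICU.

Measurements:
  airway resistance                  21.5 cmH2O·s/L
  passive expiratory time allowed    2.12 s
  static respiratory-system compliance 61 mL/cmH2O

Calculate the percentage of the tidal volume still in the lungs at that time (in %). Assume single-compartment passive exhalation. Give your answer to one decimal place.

τ = R × C = 21.5 × 61 mL/cmH2O = 21.5 × 0.061 L/cmH2O = 1.312 s.
Passive exhalation: V(t)/V₀ = e^(−t/τ) = e^(−2.12/1.312) = 0.1987.
Fraction remaining = 0.1987 → 19.87%.

19.9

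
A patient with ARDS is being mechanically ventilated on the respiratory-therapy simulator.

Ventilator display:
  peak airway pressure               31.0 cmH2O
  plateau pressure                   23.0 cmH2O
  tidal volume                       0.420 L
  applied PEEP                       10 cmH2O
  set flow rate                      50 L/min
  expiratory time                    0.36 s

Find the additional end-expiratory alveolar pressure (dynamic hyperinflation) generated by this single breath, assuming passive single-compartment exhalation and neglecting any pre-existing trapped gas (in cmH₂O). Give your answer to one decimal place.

4.1

Flow: 50 L/min ÷ 60 = 0.8333 L/s.
R = (PIP − Pplat)/V̇ = (31.0 − 23.0) / 0.8333 = 8.0/0.8333 = 9.6 cmH2O·s/L.
C = Vt/(Pplat − PEEP) = 420.0 / (23.0 − 10) = 420.0/13.0 = 32.308 mL/cmH2O.
τ = R × C = 9.6 × 0.03231 L/cmH2O = 0.3102 s.
Fraction remaining = e^(−Te/τ) = e^(−0.36/0.3102) = 0.3133; trapped volume = 420.0 × 0.3133 = 131.59 mL.
Additional alveolar pressure from trapping ≈ V_trapped / C = 131.59 / 32.308 = 4.073 cmH2O.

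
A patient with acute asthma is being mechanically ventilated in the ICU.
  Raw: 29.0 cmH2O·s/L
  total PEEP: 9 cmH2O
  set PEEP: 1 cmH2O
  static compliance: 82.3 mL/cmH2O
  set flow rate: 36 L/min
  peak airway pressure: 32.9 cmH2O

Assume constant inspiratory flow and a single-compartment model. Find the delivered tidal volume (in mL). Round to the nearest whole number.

Flow: 36 L/min ÷ 60 = 0.6 L/s.
Total PEEP = 9 cmH2O (set 1 + intrinsic 8); this is the baseline alveolar pressure.
Equation of motion (constant flow): PIP = Vt/C + R·V̇ + PEEP.
Vt/C = PIP − R·V̇ − PEEP = 32.9 − 17.4 − 9 = 6.5 cmH2O.
Vt = C × 6.5 = 82.3 × 6.5 = 534.95 mL.

535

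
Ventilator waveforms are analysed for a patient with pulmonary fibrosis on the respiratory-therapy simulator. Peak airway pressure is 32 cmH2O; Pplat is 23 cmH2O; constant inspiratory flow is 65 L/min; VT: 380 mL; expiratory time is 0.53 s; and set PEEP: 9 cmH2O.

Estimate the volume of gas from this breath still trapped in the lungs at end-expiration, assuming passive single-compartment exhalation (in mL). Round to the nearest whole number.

Flow: 65 L/min ÷ 60 = 1.0833 L/s.
R = (PIP − Pplat)/V̇ = (32 − 23) / 1.0833 = 9.0/1.0833 = 8.308 cmH2O·s/L.
C = Vt/(Pplat − PEEP) = 380.0 / (23 − 9) = 380.0/14.0 = 27.143 mL/cmH2O.
τ = R × C = 8.308 × 0.02714 L/cmH2O = 0.2255 s.
Fraction remaining = e^(−Te/τ) = e^(−0.53/0.2255) = 0.09534.
Trapped volume = 380.0 × 0.09534 = 36.229 mL.

36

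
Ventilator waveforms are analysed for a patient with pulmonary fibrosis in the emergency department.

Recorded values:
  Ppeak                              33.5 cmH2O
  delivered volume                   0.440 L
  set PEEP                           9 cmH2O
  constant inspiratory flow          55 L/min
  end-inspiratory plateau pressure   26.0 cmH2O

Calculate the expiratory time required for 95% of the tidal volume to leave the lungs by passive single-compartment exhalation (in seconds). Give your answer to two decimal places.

Flow: 55 L/min ÷ 60 = 0.9167 L/s.
R = (PIP − Pplat)/V̇ = (33.5 − 26.0) / 0.9167 = 7.5/0.9167 = 8.182 cmH2O·s/L.
C = Vt/(Pplat − PEEP) = 440.0 / (26.0 − 9) = 440.0/17.0 = 25.882 mL/cmH2O.
τ = R × C = 8.182 × 0.02588 L/cmH2O = 0.2118 s.
t = −τ·ln(1 − 0.95) = −0.2118·ln(0.05) = 0.6345 s.

0.63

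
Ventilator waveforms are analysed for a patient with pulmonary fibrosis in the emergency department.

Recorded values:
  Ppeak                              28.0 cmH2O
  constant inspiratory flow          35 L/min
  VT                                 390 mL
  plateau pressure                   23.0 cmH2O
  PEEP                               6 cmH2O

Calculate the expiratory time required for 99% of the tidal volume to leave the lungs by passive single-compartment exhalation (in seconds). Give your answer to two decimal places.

Flow: 35 L/min ÷ 60 = 0.5833 L/s.
R = (PIP − Pplat)/V̇ = (28.0 − 23.0) / 0.5833 = 5.0/0.5833 = 8.572 cmH2O·s/L.
C = Vt/(Pplat − PEEP) = 390.0 / (23.0 − 6) = 390.0/17.0 = 22.941 mL/cmH2O.
τ = R × C = 8.572 × 0.02294 L/cmH2O = 0.1966 s.
t = −τ·ln(1 − 0.99) = −0.1966·ln(0.01) = 0.9054 s.

0.91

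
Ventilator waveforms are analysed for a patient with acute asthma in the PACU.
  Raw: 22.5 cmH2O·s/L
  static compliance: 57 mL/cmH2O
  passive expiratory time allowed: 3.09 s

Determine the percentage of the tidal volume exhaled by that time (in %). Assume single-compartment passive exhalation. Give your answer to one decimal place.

τ = R × C = 22.5 × 57 mL/cmH2O = 22.5 × 0.057 L/cmH2O = 1.283 s.
Passive exhalation: V(t)/V₀ = e^(−t/τ) = e^(−3.09/1.283) = 0.08996.
Fraction exhaled = 1 − 0.08996 = 0.91 → 91.0%.

91.0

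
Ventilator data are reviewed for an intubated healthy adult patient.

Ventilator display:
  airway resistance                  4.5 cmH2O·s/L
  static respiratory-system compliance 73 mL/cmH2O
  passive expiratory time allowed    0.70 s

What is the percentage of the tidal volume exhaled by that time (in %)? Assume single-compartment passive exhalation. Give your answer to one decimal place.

88.1

τ = R × C = 4.5 × 73 mL/cmH2O = 4.5 × 0.073 L/cmH2O = 0.3285 s.
Passive exhalation: V(t)/V₀ = e^(−t/τ) = e^(−0.70/0.3285) = 0.1187.
Fraction exhaled = 1 − 0.1187 = 0.8813 → 88.13%.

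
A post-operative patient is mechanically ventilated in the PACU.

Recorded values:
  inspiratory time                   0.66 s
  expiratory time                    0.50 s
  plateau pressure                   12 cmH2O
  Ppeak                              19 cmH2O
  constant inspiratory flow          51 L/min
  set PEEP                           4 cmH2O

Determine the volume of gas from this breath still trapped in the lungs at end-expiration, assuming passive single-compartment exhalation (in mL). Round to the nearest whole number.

Flow: 51 L/min ÷ 60 = 0.85 L/s.
Vt = flow × Ti = 0.85 L/s × 0.66 s × 1000 mL/L = 561.0 mL.
R = (PIP − Pplat)/V̇ = (19 − 12) / 0.85 = 7.0/0.85 = 8.235 cmH2O·s/L.
C = Vt/(Pplat − PEEP) = 561.0 / (12 − 4) = 561.0/8.0 = 70.125 mL/cmH2O.
τ = R × C = 8.235 × 0.07013 L/cmH2O = 0.5775 s.
Fraction remaining = e^(−Te/τ) = e^(−0.50/0.5775) = 0.4207.
Trapped volume = 561.0 × 0.4207 = 236.01 mL.

236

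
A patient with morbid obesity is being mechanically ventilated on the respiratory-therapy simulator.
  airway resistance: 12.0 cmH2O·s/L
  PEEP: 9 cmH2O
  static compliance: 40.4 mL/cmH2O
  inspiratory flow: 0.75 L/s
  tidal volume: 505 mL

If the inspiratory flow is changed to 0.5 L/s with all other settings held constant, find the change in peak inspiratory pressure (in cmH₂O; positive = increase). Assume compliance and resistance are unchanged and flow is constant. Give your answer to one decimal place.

-3.0

PIP = Vt/C + R·V̇ + PEEP (constant-flow equation of motion).
Only the resistive term changes: ΔPIP = R × ΔV̇ = 12.0 × (0.5 − 0.75) = 12.0 × -0.25 = -3.0 cmH2O.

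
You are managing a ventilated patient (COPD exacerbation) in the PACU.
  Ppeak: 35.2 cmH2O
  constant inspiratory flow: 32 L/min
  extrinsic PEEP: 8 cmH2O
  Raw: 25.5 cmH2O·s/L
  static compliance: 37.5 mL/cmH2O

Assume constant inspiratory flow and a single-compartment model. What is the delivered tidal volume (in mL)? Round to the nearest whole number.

Flow: 32 L/min ÷ 60 = 0.5333 L/s.
Equation of motion (constant flow): PIP = Vt/C + R·V̇ + PEEP.
Vt/C = PIP − R·V̇ − PEEP = 35.2 − 13.599 − 8 = 13.601 cmH2O.
Vt = C × 13.601 = 37.5 × 13.601 = 510.04 mL.

510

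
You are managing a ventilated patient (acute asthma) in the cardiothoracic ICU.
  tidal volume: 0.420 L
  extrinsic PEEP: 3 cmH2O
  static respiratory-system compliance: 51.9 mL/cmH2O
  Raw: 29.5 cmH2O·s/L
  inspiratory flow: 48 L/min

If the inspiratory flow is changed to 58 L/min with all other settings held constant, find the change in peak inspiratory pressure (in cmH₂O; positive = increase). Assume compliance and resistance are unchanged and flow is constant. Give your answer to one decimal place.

Flow: 48 L/min ÷ 60 = 0.8 L/s.
New flow: 58 L/min ÷ 60 = 0.9667 L/s.
PIP = Vt/C + R·V̇ + PEEP (constant-flow equation of motion).
Only the resistive term changes: ΔPIP = R × ΔV̇ = 29.5 × (0.9667 − 0.8) = 29.5 × 0.1667 = 4.918 cmH2O.

4.9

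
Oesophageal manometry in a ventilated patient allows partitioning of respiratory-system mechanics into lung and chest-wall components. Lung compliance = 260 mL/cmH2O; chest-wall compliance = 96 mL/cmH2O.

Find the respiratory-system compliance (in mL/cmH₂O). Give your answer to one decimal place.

Lung and chest wall are elastances in series: 1/Crs = 1/CL + 1/Ccw.
1/Crs = 1/260 + 1/96 = 0.01426.
Crs = 70.126 mL/cmH2O.

70.1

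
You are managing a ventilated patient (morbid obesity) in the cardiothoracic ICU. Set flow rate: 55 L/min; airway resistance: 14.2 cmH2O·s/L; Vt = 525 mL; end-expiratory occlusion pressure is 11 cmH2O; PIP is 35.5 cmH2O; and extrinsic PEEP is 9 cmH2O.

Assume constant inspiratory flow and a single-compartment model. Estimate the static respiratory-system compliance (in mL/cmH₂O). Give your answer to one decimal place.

45.7

Flow: 55 L/min ÷ 60 = 0.9167 L/s.
Total PEEP = 11 cmH2O (set 9 + intrinsic 2); this is the baseline alveolar pressure.
Equation of motion (constant flow): PIP = Vt/C + R·V̇ + PEEP.
Vt/C = PIP − R·V̇ − PEEP = 35.5 − 14.2×0.9167 − 11 = 35.5 − 13.017 − 11 = 11.483 cmH2O.
C = Vt / 11.483 = 525 / 11.483 = 45.72 mL/cmH2O.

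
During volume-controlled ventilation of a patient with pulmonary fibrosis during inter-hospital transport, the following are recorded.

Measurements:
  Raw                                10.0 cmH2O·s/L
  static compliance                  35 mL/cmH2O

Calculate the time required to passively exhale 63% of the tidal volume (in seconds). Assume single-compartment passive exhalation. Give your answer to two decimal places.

0.35

τ = R × C = 10.0 × 35 mL/cmH2O = 10.0 × 0.035 L/cmH2O = 0.35 s.
Exhaled fraction f = 1 − e^(−t/τ) → t = −τ·ln(1 − f) = −0.35·ln(0.37) = 0.348 s.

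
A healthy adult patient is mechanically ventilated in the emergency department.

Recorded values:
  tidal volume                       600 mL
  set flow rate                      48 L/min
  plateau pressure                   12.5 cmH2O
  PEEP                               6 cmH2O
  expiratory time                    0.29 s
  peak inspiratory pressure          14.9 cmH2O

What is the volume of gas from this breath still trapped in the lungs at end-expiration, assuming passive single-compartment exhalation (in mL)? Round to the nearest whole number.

Flow: 48 L/min ÷ 60 = 0.8 L/s.
R = (PIP − Pplat)/V̇ = (14.9 − 12.5) / 0.8 = 2.4/0.8 = 3.0 cmH2O·s/L.
C = Vt/(Pplat − PEEP) = 600.0 / (12.5 − 6) = 600.0/6.5 = 92.308 mL/cmH2O.
τ = R × C = 3.0 × 0.09231 L/cmH2O = 0.2769 s.
Fraction remaining = e^(−Te/τ) = e^(−0.29/0.2769) = 0.3509.
Trapped volume = 600.0 × 0.3509 = 210.54 mL.

211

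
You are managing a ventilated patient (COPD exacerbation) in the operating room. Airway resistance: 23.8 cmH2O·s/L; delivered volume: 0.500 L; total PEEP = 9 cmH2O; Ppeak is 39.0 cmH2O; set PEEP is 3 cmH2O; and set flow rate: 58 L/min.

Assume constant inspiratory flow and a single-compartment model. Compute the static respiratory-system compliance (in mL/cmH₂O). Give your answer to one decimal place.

71.5

Flow: 58 L/min ÷ 60 = 0.9667 L/s.
Total PEEP = 9 cmH2O (set 3 + intrinsic 6); this is the baseline alveolar pressure.
Equation of motion (constant flow): PIP = Vt/C + R·V̇ + PEEP.
Vt/C = PIP − R·V̇ − PEEP = 39.0 − 23.8×0.9667 − 9 = 39.0 − 23.007 − 9 = 6.993 cmH2O.
C = Vt / 6.993 = 500 / 6.993 = 71.5 mL/cmH2O.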